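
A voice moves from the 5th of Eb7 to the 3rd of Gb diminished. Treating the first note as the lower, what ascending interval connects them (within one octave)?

The 5th of Eb7 is Bb; the 3rd of Gb diminished is Bbb.
8 letter names make it an octave; at 11 semitones (a half step narrower than perfect) the quality is diminished.

d8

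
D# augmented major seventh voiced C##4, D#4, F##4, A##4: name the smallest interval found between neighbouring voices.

m2

Adjacent intervals: C##4→D#4 = minor second; D#4→F##4 = major third; F##4→A##4 = major third.
The smallest is C##4 to D#4, a minor second (1 semitone).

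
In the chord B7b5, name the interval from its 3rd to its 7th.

diminished 5th

B7b5 (B dominant seventh flat five) is spelled B-D♯-F-A.
3rd = D♯; 7th = A.
5 letter names make it a fifth; at 6 semitones (a half step narrower than perfect) the quality is diminished.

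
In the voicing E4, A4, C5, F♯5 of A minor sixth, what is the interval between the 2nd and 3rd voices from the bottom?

minor third

Those voices are A4 and C5.
A up to C is 3 semitones, a half step narrower than a major third, so the interval is minor.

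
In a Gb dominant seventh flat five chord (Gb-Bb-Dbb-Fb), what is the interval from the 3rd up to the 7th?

diminished 5th

That puts Bb below Fb.
From Bb to Fb: 6 semitones over a fifth = diminished.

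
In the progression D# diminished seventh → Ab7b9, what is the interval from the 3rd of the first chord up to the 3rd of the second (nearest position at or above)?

diminished 5th

The 3rd of D# diminished seventh is F#; the 3rd of Ab7b9 is C.
F# up to C is 6 semitones, a half step narrower than a perfect fifth, so the interval is diminished.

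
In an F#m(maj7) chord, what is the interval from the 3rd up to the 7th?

F#m(maj7) (F# minor-major seventh): F#, A, C#, E#.
So we need the interval from A up to E#.
5 letter names make it a fifth; at 8 semitones (a half step wider than perfect) the quality is augmented.

augmented fifth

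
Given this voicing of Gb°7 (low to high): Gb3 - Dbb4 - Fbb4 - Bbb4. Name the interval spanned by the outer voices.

The outer voices are Gb3 and Bbb4.
From Gb to Bbb: 15 semitones over a tenth = minor.

minor 10th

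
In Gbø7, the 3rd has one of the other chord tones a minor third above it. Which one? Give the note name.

Gb half-diminished seventh: Gb-Bbb-Dbb-Fb.
The 3rd is Bbb. A minor third above Bbb is Dbb.
Dbb is the chord's 5th.

Dbb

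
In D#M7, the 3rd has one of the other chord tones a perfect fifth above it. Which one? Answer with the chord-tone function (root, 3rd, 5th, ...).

7th

D# major seventh is spelled D#–F##–A#–C##.
The 3rd is F##. A perfect fifth above F## is C##.
C## is the chord's 7th.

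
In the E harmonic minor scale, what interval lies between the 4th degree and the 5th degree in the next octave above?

M9

E harmonic minor: E F# G A B C D#.
So we need the interval from A up to B.
From A to B is 14 semitones, exactly the major ninth.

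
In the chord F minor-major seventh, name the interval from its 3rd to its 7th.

augmented fifth

Fm(maj7): F A♭ C E.
3rd = A♭; 7th = E.
From A♭ to E: 8 semitones over a fifth = augmented.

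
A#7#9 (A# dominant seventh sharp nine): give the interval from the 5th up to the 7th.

minor third

Spelling the chord: A#-C##-E#-G#-B##.
That puts E# below G#.
E# up to G# is 3 semitones, a half step narrower than a major third, so the interval is minor.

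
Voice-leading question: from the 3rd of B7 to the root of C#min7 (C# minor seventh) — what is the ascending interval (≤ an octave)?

minor seventh

B7 has D# as its 3rd, and C#min7 (C# minor seventh) has C# as its root.
From D# to C#: 10 semitones over a seventh = minor.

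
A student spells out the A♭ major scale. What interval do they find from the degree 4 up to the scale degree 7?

The scale runs A♭ B♭ C D♭ E♭ F G.
So we need the interval from D♭ up to G.
D♭ up to G is 6 semitones, a half step wider than a perfect fourth, so the interval is augmented.

augmented fourth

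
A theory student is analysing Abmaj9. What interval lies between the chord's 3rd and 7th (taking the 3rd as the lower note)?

perfect fifth

The chord tones of Abmaj9 (Ab major ninth) are Ab-C-Eb-G-Bb.
The 3rd is C and the 7th is G.
From C to G is 7 semitones, exactly the perfect fifth.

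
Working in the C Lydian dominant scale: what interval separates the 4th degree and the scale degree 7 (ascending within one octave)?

Spelling the C Lydian dominant scale: C D E F# G A Bb.
4th degree = F#; 7th degree = Bb.
4 letter names make it a fourth; at 4 semitones (a half step narrower than perfect) the quality is diminished.

diminished 4th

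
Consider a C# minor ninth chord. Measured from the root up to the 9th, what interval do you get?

M9

The chord tones of C#min9 are C#–E–G#–B–D#.
So we need the interval from C# up to D#.
Counting 9 letters and 14 half steps from C# gives a major ninth.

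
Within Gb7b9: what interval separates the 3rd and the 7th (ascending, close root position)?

The chord tones of Gb7b9 (Gb dominant seventh flat nine) are Gb-Bb-Db-Fb-Abb.
The 3rd is Bb and the 7th is Fb.
5 letter names make it a fifth; at 6 semitones (a half step narrower than perfect) the quality is diminished.
This 3–7 tritone is the characteristic tension at the heart of the dominant sound.

d5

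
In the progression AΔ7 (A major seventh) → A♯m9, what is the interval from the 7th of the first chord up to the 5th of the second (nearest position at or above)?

The 7th of AΔ7 (A major seventh) is G♯; the 5th of A♯m9 is E♯.
Counting 6 letters and 9 half steps from G♯ gives a major sixth.

M6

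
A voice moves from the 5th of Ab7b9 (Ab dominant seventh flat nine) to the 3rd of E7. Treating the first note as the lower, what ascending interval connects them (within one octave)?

augmented third

The 5th of Ab7b9 (Ab dominant seventh flat nine) is Eb; the 3rd of E7 is G#.
Eb up to G# is 5 semitones, a half step wider than a major third, so the interval is augmented.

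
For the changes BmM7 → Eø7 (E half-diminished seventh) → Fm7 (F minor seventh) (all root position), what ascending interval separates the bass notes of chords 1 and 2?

perfect fourth

The roots are B and E.
Counting 4 letters and 5 half steps from B gives a perfect fourth.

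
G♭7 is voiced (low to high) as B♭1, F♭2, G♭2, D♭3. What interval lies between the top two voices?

perfect 5th

Those voices are G♭2 and D♭3.
G♭ up to D♭ spans 5 letter names and 7 semitones — a perfect fifth.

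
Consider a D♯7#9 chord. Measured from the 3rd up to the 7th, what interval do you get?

D♯7#9 (D♯ dominant seventh sharp nine): D♯-F𝄪-A♯-C♯-E𝄪.
3rd = F𝄪; 7th = C♯.
From F𝄪 to C♯: 6 semitones over a fifth = diminished.

diminished fifth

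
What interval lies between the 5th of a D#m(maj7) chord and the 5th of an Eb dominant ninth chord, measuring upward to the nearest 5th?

d2

The 5th of D#m(maj7) is A#; the 5th of Eb dominant ninth is Bb.
2 letter names make it a second; at 0 semitones (a whole step narrower than major) the quality is diminished.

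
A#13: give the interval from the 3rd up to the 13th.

perfect eleventh

Spelling the chord: A#-C##-E#-G#-B#-F##.
So we need the interval from C## up to F##.
From C## to F## is 17 semitones, exactly the perfect eleventh.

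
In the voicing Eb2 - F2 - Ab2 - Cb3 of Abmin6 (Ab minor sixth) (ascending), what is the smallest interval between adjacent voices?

Adjacent intervals: Eb2→F2 = major second; F2→Ab2 = minor third; Ab2→Cb3 = minor third.
The smallest is Eb2 to F2, a major second (2 semitones).

major second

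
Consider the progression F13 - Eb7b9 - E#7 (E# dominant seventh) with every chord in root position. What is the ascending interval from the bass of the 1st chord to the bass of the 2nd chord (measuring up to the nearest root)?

minor 7th

The roots are F and Eb.
F up to Eb is 10 semitones, a half step narrower than a major seventh, so the interval is minor.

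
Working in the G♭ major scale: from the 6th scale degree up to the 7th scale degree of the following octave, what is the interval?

major ninth

The scale runs G♭ A♭ B♭ C♭ D♭ E♭ F.
The 6th scale degree is E♭ and the scale degree 7 (up an octave) is F.
E♭ up to F spans 9 letter names and 14 semitones — a major ninth.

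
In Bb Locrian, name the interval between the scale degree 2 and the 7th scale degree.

Spelling Bb Locrian: Bb Cb Db Eb Fb Gb Ab.
The scale degree 2 is Cb and the degree 7 is Ab.
From Cb to Ab is 9 semitones, exactly the major sixth.

major 6th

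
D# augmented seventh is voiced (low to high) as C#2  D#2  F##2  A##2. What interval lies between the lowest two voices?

M2

Those voices are C#2 and D#2.
From C# to D# is 2 semitones, exactly the major second.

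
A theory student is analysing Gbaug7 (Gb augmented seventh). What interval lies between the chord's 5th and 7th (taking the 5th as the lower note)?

d3

Spelling the chord: Gb–Bb–D–Fb.
That puts D below Fb.
From D to Fb: 2 semitones over a third = diminished.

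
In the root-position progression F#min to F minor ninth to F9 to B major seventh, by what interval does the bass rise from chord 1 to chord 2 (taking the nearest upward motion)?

The roots are F# and F.
F# up to F is 11 semitones, a half step narrower than a perfect octave, so the interval is diminished.

diminished octave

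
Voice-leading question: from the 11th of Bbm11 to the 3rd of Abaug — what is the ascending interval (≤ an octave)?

Bbm11 has Eb as its 11th, and Abaug has C as its 3rd.
Eb up to C spans 6 letter names and 9 semitones — a major sixth.

major 6th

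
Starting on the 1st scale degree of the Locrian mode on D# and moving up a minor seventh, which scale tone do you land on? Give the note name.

The scale is D# E F# G# A B C#.
The 1st scale degree is D#; a minor seventh above that is C# — scale degree 7.

C#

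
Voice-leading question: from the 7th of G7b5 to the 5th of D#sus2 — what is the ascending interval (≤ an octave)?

augmented 3rd

G7b5 has F as its 7th, and D#sus2 has A# as its 5th.
3 letter names make it a third; at 5 semitones (a half step wider than major) the quality is augmented.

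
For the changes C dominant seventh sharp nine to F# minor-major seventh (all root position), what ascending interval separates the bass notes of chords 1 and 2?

The roots are C and F#.
From C to F#: 6 semitones over a fourth = augmented.

augmented fourth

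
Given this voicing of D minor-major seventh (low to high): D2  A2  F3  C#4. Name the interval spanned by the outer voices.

The outer voices are D2 and C#4.
Counting 14 letters and 23 half steps from D gives a major fourteenth.

major fourteenth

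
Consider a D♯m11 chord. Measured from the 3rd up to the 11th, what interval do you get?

D♯m11: D♯, F♯, A♯, C♯, E♯, G♯.
So we need the interval from F♯ up to G♯.
Counting 9 letters and 14 half steps from F♯ gives a major ninth.

major ninth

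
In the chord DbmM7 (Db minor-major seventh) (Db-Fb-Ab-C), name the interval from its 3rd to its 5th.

major third

The 3rd is Fb and the 5th is Ab.
From Fb to Ab is 4 semitones, exactly the major third.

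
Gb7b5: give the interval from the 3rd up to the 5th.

Gb7b5 is spelled Gb–Bb–Dbb–Fb.
3rd = Bb; 5th = Dbb.
3 letter names make it a third; at 2 semitones (a whole step narrower than major) the quality is diminished.

diminished 3rd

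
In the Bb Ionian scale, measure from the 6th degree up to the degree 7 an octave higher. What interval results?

Bb major: Bb C D Eb F G A.
That puts G below A.
G up to A spans 9 letter names and 14 semitones — a major ninth.

major ninth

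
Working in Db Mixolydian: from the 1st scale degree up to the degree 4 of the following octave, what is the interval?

perfect 11th

Spelling Db Mixolydian: Db Eb F Gb Ab Bb Cb.
1st scale degree = Db; 4th degree (up an octave) = Gb.
Db up to Gb spans 11 letter names and 17 semitones — a perfect eleventh.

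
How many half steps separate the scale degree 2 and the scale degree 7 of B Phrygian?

9

The scale is B C D E F# G A.
C up to A is a major sixth — 9 semitones.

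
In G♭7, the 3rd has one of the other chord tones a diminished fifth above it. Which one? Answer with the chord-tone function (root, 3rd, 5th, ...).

The chord tones of G♭7 (G♭ dominant seventh) are G♭–B♭–D♭–F♭.
The 3rd is B♭. A diminished fifth above B♭ is F♭.
F♭ is the chord's 7th.

7th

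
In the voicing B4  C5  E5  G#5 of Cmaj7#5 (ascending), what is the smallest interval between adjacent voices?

minor second

Adjacent intervals: B4→C5 = minor second; C5→E5 = major third; E5→G#5 = major third.
The smallest is B4 to C5, a minor second (1 semitone).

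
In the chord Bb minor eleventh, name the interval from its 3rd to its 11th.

Bbm11 (Bb minor eleventh): Bb-Db-F-Ab-C-Eb.
That puts Db below Eb.
Db up to Eb spans 9 letter names and 14 semitones — a major ninth.

M9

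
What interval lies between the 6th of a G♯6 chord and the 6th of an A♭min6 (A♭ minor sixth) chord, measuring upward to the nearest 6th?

G♯6 has E♯ as its 6th, and A♭min6 (A♭ minor sixth) has F as its 6th.
2 letter names make it a second; at 0 semitones (a whole step narrower than major) the quality is diminished.

diminished second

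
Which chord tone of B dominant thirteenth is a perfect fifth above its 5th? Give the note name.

C#

B13 is spelled B, D#, F#, A, C#, G#.
The 5th is F#. A perfect fifth above F# is C#.
C# is the chord's 9th.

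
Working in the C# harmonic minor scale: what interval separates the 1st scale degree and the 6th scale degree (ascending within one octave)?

minor sixth

Spelling the C# harmonic minor scale: C# D# E F# G# A B#.
So we need the interval from C# up to A.
6 letter names make it a sixth; at 8 semitones (a half step narrower than major) the quality is minor.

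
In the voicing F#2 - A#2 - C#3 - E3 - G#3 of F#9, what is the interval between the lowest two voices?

major 3rd

Those voices are F#2 and A#2.
Counting 3 letters and 4 half steps from F# gives a major third.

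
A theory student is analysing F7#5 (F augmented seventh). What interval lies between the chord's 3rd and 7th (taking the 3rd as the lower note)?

diminished fifth

The chord tones of F7#5 are F-A-C#-Eb.
So we need the interval from A up to Eb.
5 letter names make it a fifth; at 6 semitones (a half step narrower than perfect) the quality is diminished.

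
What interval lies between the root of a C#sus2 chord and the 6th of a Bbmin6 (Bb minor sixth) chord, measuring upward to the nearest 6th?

C#sus2 has C# as its root, and Bbmin6 (Bb minor sixth) has G as its 6th.
C# up to G is 6 semitones, a half step narrower than a perfect fifth, so the interval is diminished.

diminished fifth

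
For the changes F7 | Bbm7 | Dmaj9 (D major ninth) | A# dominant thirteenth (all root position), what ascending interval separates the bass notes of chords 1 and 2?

perfect fourth

The roots are F and Bb.
F up to Bb spans 4 letter names and 5 semitones — a perfect fourth.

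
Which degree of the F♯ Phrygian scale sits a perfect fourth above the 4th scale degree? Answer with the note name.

The scale is F♯ G A B C♯ D E.
The 4th scale degree is B; a perfect fourth above that is E — scale degree 7.

E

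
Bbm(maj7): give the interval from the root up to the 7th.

The chord tones of Bbm(maj7) are Bb-Db-F-A.
Root = Bb; 7th = A.
Bb up to A spans 7 letter names and 11 semitones — a major seventh.

major 7th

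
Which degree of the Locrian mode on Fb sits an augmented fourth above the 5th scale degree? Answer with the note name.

The scale is Fb Gbb Abb Bbb Cbb Dbb Ebb.
The 5th scale degree is Cbb; an augmented fourth above that is Fb — scale degree 1.

Fb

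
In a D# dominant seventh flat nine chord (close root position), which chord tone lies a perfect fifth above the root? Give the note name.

A#

D#7b9 is spelled D#–F##–A#–C#–E.
The root is D#. A perfect fifth above D# is A#.
A# is the chord's 5th.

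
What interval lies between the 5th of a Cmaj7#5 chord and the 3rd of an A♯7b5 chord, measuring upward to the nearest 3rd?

Cmaj7#5 has G♯ as its 5th, and A♯7b5 has C𝄪 as its 3rd.
From G♯ to C𝄪: 6 semitones over a fourth = augmented.

augmented fourth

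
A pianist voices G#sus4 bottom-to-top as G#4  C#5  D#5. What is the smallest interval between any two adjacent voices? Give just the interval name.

Adjacent intervals: G#4→C#5 = perfect fourth; C#5→D#5 = major second.
The smallest is C#5 to D#5, a major second (2 semitones).

major 2nd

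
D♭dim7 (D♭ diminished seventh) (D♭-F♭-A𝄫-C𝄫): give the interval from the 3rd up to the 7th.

So we need the interval from F♭ up to C𝄫.
F♭ up to C𝄫 is 6 semitones, a half step narrower than a perfect fifth, so the interval is diminished.

diminished fifth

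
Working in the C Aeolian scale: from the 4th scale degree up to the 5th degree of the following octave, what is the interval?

Spelling the C Aeolian scale: C D Eb F G Ab Bb.
So we need the interval from F up to G.
From F to G is 14 semitones, exactly the major ninth.

M9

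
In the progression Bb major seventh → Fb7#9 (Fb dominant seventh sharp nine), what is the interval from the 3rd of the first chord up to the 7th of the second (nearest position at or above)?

Bb major seventh has D as its 3rd, and Fb7#9 (Fb dominant seventh sharp nine) has Ebb as its 7th.
2 letter names make it a second; at 0 semitones (a whole step narrower than major) the quality is diminished.

diminished second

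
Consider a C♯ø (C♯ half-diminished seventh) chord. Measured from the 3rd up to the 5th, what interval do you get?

minor 3rd

C♯ø7 is spelled C♯-E-G-B.
That puts E below G.
From E to G: 3 semitones over a third = minor.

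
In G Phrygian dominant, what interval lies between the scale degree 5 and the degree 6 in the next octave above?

Spelling G Phrygian dominant: G Ab B C D Eb F.
So we need the interval from D up to Eb.
9 letter names make it a ninth; at 13 semitones (a half step narrower than major) the quality is minor.

m9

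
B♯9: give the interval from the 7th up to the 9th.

B♯9: B♯, D𝄪, F𝄪, A♯, C𝄪.
The 7th is A♯ and the 9th is C𝄪.
A♯ up to C𝄪 spans 3 letter names and 4 semitones — a major third.

major third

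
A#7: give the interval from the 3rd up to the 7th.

diminished fifth

A#7 (A# dominant seventh): A#–C##–E#–G#.
The 3rd is C## and the 7th is G#.
From C## to G#: 6 semitones over a fifth = diminished.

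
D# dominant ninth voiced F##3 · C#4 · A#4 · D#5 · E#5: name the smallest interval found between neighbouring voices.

major second

Adjacent intervals: F##3→C#4 = diminished fifth; C#4→A#4 = major sixth; A#4→D#5 = perfect fourth; D#5→E#5 = major second.
The smallest is D#5 to E#5, a major second (2 semitones).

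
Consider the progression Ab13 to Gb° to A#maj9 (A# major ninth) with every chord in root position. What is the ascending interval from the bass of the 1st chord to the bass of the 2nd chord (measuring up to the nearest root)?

m7

The roots are Ab and Gb.
7 letter names make it a seventh; at 10 semitones (a half step narrower than major) the quality is minor.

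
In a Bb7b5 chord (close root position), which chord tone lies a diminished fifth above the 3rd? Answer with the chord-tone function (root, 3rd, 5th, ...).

7th

Bb7b5 (Bb dominant seventh flat five) is spelled Bb–D–Fb–Ab.
The 3rd is D. A diminished fifth above D is Ab.
Ab is the chord's 7th.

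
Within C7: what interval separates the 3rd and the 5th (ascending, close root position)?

minor third

C7: C-E-G-Bb.
So we need the interval from E up to G.
From E to G: 3 semitones over a third = minor.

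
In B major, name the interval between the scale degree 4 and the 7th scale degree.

augmented 4th

The scale runs B C# D# E F# G# A#.
So we need the interval from E up to A#.
From E to A#: 6 semitones over a fourth = augmented.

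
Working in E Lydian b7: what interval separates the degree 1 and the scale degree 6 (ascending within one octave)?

major sixth

Spelling E Lydian b7: E F♯ G♯ A♯ B C♯ D.
Degree 1 = E; scale degree 6 = C♯.
Counting 6 letters and 9 half steps from E gives a major sixth.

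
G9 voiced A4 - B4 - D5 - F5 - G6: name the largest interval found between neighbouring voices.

Adjacent intervals: A4→B4 = major second; B4→D5 = minor third; D5→F5 = minor third; F5→G6 = major ninth.
The largest is F5 to G6, a major ninth (14 semitones).

major ninth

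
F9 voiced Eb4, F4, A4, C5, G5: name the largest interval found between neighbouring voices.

perfect fifth

Adjacent intervals: Eb4→F4 = major second; F4→A4 = major third; A4→C5 = minor third; C5→G5 = perfect fifth.
The largest is C5 to G5, a perfect fifth (7 semitones).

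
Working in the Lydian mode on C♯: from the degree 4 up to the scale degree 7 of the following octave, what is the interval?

P11

C♯ lydian: C♯ D♯ E♯ F𝄪 G♯ A♯ B♯.
The degree 4 is F𝄪 and the scale degree 7 (up an octave) is B♯.
F𝄪 up to B♯ spans 11 letter names and 17 semitones — a perfect eleventh.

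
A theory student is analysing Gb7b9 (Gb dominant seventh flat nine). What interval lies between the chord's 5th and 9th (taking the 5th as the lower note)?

The chord tones of Gb7b9 are Gb, Bb, Db, Fb, Abb.
That puts Db below Abb.
Db up to Abb is 6 semitones, a half step narrower than a perfect fifth, so the interval is diminished.

diminished 5th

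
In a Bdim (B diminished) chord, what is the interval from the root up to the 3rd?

m3

B° is spelled B-D-F.
That puts B below D.
3 letter names make it a third; at 3 semitones (a half step narrower than major) the quality is minor.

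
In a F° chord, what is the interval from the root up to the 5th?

diminished fifth

The chord tones of Fdim are F-Ab-Cb.
The root is F and the 5th is Cb.
5 letter names make it a fifth; at 6 semitones (a half step narrower than perfect) the quality is diminished.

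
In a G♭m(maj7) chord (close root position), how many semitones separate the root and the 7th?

11

G♭m(maj7) (G♭ minor-major seventh): G♭ B𝄫 D♭ F.
G♭ to F is a major seventh: 11 semitones.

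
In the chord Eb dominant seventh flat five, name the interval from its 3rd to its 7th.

diminished 5th

Eb dominant seventh flat five is spelled Eb, G, Bbb, Db.
That puts G below Db.
From G to Db: 6 semitones over a fifth = diminished.
This 3–7 tritone is the characteristic tension at the heart of the dominant sound.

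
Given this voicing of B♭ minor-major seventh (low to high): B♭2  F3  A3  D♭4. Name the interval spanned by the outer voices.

The outer voices are B♭2 and D♭4.
B♭ up to D♭ is 15 semitones, a half step narrower than a major tenth, so the interval is minor.

minor tenth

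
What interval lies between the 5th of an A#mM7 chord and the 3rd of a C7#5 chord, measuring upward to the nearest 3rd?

d8

A#mM7 has E# as its 5th, and C7#5 has E as its 3rd.
E# up to E is 11 semitones, a half step narrower than a perfect octave, so the interval is diminished.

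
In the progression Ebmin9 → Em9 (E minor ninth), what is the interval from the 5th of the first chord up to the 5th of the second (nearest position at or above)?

augmented unison

Ebmin9 has Bb as its 5th, and Em9 (E minor ninth) has B as its 5th.
1 letter names make it a unison; at 1 semitone (a half step wider than perfect) the quality is augmented.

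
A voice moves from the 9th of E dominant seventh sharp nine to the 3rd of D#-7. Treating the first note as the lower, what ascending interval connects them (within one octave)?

E dominant seventh sharp nine has F## as its 9th, and D#-7 has F# as its 3rd.
From F## to F#: 11 semitones over an octave = diminished.

diminished 8th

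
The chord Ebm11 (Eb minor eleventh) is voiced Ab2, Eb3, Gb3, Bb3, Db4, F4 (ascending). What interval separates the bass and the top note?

major thirteenth

The outer voices are Ab2 and F4.
From Ab to F is 21 semitones, exactly the major thirteenth.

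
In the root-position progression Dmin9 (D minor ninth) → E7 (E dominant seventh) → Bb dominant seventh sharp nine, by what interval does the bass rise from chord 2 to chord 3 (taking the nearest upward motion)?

The roots are E and Bb.
E up to Bb is 6 semitones, a half step narrower than a perfect fifth, so the interval is diminished.

diminished fifth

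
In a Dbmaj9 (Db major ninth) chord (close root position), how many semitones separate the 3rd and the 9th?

10

Spelling the chord: Db, F, Ab, C, Eb.
F to Eb is a minor seventh: 10 semitones.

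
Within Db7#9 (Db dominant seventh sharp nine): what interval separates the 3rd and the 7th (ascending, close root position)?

Db7#9 is spelled Db F Ab Cb E.
So we need the interval from F up to Cb.
F up to Cb is 6 semitones, a half step narrower than a perfect fifth, so the interval is diminished.

diminished 5th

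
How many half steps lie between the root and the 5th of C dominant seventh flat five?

6

C7b5: C-E-Gb-Bb.
C to Gb is a diminished fifth: 6 semitones.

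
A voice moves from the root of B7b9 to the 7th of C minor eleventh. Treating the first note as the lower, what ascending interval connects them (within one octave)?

B7b9 has B as its root, and C minor eleventh has Bb as its 7th.
From B to Bb: 11 semitones over an octave = diminished.

diminished octave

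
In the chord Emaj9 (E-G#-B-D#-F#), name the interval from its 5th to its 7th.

So we need the interval from B up to D#.
From B to D# is 4 semitones, exactly the major third.

major third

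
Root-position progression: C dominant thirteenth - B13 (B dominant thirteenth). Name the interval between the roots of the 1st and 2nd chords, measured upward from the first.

The roots are C and B.
From C to B is 11 semitones, exactly the major seventh.

major 7th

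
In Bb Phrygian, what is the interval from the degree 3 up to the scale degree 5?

major 3rd

Bb phrygian: Bb Cb Db Eb F Gb Ab.
Degree 3 = Db; 5th degree = F.
Db up to F spans 3 letter names and 4 semitones — a major third.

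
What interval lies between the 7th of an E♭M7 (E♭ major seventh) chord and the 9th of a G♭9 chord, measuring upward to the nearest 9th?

E♭M7 (E♭ major seventh) has D as its 7th, and G♭9 has A♭ as its 9th.
5 letter names make it a fifth; at 6 semitones (a half step narrower than perfect) the quality is diminished.

diminished fifth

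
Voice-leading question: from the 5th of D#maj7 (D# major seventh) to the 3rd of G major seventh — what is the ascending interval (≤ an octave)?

minor second

D#maj7 (D# major seventh) has A# as its 5th, and G major seventh has B as its 3rd.
From A# to B: 1 semitone over a second = minor.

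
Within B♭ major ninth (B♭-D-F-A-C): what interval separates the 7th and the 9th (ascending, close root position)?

The 7th is A and the 9th is C.
From A to C: 3 semitones over a third = minor.

minor 3rd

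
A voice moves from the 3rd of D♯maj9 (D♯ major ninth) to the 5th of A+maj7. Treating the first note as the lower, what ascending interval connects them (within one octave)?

minor 7th

D♯maj9 (D♯ major ninth) has F𝄪 as its 3rd, and A+maj7 has E♯ as its 5th.
From F𝄪 to E♯: 10 semitones over a seventh = minor.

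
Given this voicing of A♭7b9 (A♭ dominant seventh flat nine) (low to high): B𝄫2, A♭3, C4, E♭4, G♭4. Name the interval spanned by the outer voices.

M13

The outer voices are B𝄫2 and G♭4.
From B𝄫 to G♭ is 21 semitones, exactly the major thirteenth.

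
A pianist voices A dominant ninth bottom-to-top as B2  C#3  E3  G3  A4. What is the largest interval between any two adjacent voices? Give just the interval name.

major ninth

Adjacent intervals: B2→C#3 = major second; C#3→E3 = minor third; E3→G3 = minor third; G3→A4 = major ninth.
The largest is G3 to A4, a major ninth (14 semitones).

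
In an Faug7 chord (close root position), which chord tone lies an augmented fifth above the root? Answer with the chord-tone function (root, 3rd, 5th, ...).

F7#5 (F augmented seventh) is spelled F, A, C♯, E♭.
The root is F. An augmented fifth above F is C♯.
C♯ is the chord's 5th.

5th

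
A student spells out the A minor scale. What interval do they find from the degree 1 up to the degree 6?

m6

Spelling the A minor scale: A B C D E F G.
The degree 1 is A and the 6th scale degree is F.
A up to F is 8 semitones, a half step narrower than a major sixth, so the interval is minor.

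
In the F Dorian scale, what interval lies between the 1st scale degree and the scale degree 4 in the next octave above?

The scale runs F G A♭ B♭ C D E♭.
That puts F below B♭.
From F to B♭ is 17 semitones, exactly the perfect eleventh.

P11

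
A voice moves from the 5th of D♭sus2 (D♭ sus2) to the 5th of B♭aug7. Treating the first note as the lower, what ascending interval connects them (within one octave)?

D♭sus2 (D♭ sus2) has A♭ as its 5th, and B♭aug7 has F♯ as its 5th.
From A♭ to F♯: 10 semitones over a sixth = augmented.

A6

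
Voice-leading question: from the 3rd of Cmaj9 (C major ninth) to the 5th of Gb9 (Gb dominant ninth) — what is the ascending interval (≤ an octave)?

The 3rd of Cmaj9 (C major ninth) is E; the 5th of Gb9 (Gb dominant ninth) is Db.
E up to Db is 9 semitones, a whole step narrower than a major seventh, so the interval is diminished.

diminished seventh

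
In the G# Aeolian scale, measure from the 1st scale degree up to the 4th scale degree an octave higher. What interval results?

perfect eleventh

The scale runs G# A# B C# D# E F#.
1st scale degree = G#; 4th scale degree (up an octave) = C#.
From G# to C# is 17 semitones, exactly the perfect eleventh.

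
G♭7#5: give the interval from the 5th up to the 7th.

diminished third

G♭7#5 is spelled G♭-B♭-D-F♭.
The 5th is D and the 7th is F♭.
From D to F♭: 2 semitones over a third = diminished.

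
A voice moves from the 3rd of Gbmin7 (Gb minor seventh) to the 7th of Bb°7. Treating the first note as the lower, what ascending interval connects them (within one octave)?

Gbmin7 (Gb minor seventh) has Bbb as its 3rd, and Bb°7 has Abb as its 7th.
Bbb up to Abb is 10 semitones, a half step narrower than a major seventh, so the interval is minor.

minor 7th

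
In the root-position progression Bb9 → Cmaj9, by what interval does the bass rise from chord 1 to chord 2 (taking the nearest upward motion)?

major 2nd

The roots are Bb and C.
From Bb to C is 2 semitones, exactly the major second.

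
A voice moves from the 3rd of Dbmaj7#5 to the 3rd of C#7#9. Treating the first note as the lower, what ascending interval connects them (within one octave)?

augmented seventh

The 3rd of Dbmaj7#5 is F; the 3rd of C#7#9 is E#.
From F to E#: 12 semitones over a seventh = augmented.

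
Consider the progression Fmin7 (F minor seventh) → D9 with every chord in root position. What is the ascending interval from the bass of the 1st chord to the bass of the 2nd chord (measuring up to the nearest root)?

major 6th

The roots are F and D.
F up to D spans 6 letter names and 9 semitones — a major sixth.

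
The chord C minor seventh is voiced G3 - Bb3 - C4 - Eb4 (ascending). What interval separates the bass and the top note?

minor sixth

The outer voices are G3 and Eb4.
From G to Eb: 8 semitones over a sixth = minor.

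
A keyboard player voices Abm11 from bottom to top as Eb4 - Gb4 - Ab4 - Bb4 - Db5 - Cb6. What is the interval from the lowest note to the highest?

minor 13th

The outer voices are Eb4 and Cb6.
From Eb to Cb: 20 semitones over a thirteenth = minor.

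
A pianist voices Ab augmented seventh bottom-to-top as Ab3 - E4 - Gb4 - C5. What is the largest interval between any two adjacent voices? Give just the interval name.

Adjacent intervals: Ab3→E4 = augmented fifth; E4→Gb4 = diminished third; Gb4→C5 = augmented fourth.
The largest is Ab3 to E4, an augmented fifth (8 semitones).

A5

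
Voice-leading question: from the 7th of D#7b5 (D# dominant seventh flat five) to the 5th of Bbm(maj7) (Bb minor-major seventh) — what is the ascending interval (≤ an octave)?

diminished fourth

The 7th of D#7b5 (D# dominant seventh flat five) is C#; the 5th of Bbm(maj7) (Bb minor-major seventh) is F.
C# up to F is 4 semitones, a half step narrower than a perfect fourth, so the interval is diminished.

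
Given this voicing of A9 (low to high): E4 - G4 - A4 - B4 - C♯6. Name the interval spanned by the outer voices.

major thirteenth

The outer voices are E4 and C♯6.
Counting 13 letters and 21 half steps from E gives a major thirteenth.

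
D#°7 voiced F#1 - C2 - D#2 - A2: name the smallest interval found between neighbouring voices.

Adjacent intervals: F#1→C2 = diminished fifth; C2→D#2 = augmented second; D#2→A2 = diminished fifth.
The smallest is C2 to D#2, an augmented second (3 semitones).

augmented second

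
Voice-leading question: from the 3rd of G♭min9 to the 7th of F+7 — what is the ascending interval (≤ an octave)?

G♭min9 has B𝄫 as its 3rd, and F+7 has E♭ as its 7th.
B𝄫 up to E♭ is 6 semitones, a half step wider than a perfect fourth, so the interval is augmented.

augmented 4th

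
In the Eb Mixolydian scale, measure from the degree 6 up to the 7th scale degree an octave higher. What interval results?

Eb mixolydian: Eb F G Ab Bb C Db.
The degree 6 is C and the degree 7 (up an octave) is Db.
C up to Db is 13 semitones, a half step narrower than a major ninth, so the interval is minor.

minor ninth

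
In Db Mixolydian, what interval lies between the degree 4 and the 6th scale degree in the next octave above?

major tenth

The scale runs Db Eb F Gb Ab Bb Cb.
Degree 4 = Gb; 6th scale degree (up an octave) = Bb.
From Gb to Bb is 16 semitones, exactly the major tenth.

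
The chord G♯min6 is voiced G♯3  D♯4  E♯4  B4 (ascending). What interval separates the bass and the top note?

The outer voices are G♯3 and B4.
G♯ up to B is 15 semitones, a half step narrower than a major tenth, so the interval is minor.

minor tenth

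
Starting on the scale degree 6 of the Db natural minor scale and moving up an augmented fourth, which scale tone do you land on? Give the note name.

Eb

The scale is Db Eb Fb Gb Ab Bbb Cb.
The scale degree 6 is Bbb; an augmented fourth above that is Eb — scale degree 2.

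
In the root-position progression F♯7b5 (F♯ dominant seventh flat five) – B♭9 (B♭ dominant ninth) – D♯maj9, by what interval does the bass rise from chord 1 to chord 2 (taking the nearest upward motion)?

The roots are F♯ and B♭.
F♯ up to B♭ is 4 semitones, a half step narrower than a perfect fourth, so the interval is diminished.

diminished 4th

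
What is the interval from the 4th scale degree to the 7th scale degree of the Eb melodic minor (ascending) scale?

Spelling the Eb melodic minor (ascending) scale: Eb F Gb Ab Bb C D.
4th scale degree = Ab; degree 7 = D.
4 letter names make it a fourth; at 6 semitones (a half step wider than perfect) the quality is augmented.

augmented 4th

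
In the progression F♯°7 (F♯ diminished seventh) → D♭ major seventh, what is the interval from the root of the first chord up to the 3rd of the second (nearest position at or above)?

The root of F♯°7 (F♯ diminished seventh) is F♯; the 3rd of D♭ major seventh is F.
8 letter names make it an octave; at 11 semitones (a half step narrower than perfect) the quality is diminished.

diminished octave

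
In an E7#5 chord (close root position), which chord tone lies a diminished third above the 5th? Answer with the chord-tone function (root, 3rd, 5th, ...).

E+7: E G# B# D.
The 5th is B#. A diminished third above B# is D.
D is the chord's 7th.

7th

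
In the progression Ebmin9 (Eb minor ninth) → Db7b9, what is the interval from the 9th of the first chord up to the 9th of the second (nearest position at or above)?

diminished seventh

Ebmin9 (Eb minor ninth) has F as its 9th, and Db7b9 has Ebb as its 9th.
F up to Ebb is 9 semitones, a whole step narrower than a major seventh, so the interval is diminished.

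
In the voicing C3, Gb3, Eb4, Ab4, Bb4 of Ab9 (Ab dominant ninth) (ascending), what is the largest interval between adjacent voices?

major sixth

Adjacent intervals: C3→Gb3 = diminished fifth; Gb3→Eb4 = major sixth; Eb4→Ab4 = perfect fourth; Ab4→Bb4 = major second.
The largest is Gb3 to Eb4, a major sixth (9 semitones).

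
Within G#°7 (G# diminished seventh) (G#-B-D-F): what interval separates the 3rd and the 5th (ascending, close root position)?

minor 3rd

That puts B below D.
From B to D: 3 semitones over a third = minor.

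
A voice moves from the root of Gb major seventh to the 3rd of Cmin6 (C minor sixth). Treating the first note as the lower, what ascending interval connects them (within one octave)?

major sixth

Gb major seventh has Gb as its root, and Cmin6 (C minor sixth) has Eb as its 3rd.
Counting 6 letters and 9 half steps from Gb gives a major sixth.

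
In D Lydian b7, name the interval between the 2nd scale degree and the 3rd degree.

The scale runs D E F# G# A B C.
The 2nd scale degree is E and the degree 3 is F#.
From E to F# is 2 semitones, exactly the major second.

major second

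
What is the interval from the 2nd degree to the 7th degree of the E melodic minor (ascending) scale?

major sixth

E melodic minor: E F♯ G A B C♯ D♯.
2nd degree = F♯; scale degree 7 = D♯.
Counting 6 letters and 9 half steps from F♯ gives a major sixth.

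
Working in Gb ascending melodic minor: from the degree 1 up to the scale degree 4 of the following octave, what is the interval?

Spelling Gb ascending melodic minor: Gb Ab Bbb Cb Db Eb F.
The degree 1 is Gb and the 4th degree (up an octave) is Cb.
From Gb to Cb is 17 semitones, exactly the perfect eleventh.

perfect 11th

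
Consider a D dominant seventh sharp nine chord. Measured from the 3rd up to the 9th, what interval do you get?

D dominant seventh sharp nine is spelled D F# A C E#.
3rd = F#; 9th = E#.
F# up to E# spans 7 letter names and 11 semitones — a major seventh.

major seventh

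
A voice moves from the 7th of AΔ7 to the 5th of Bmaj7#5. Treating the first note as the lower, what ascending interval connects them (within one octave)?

major seventh

AΔ7 has G# as its 7th, and Bmaj7#5 has F## as its 5th.
From G# to F## is 11 semitones, exactly the major seventh.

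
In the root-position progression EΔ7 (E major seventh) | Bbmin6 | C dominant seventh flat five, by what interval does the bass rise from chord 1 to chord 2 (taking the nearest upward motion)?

The roots are E and Bb.
E up to Bb is 6 semitones, a half step narrower than a perfect fifth, so the interval is diminished.

diminished fifth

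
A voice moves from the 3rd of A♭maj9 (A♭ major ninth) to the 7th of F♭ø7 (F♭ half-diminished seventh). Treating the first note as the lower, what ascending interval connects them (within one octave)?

The 3rd of A♭maj9 (A♭ major ninth) is C; the 7th of F♭ø7 (F♭ half-diminished seventh) is E𝄫.
3 letter names make it a third; at 2 semitones (a whole step narrower than major) the quality is diminished.

diminished third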